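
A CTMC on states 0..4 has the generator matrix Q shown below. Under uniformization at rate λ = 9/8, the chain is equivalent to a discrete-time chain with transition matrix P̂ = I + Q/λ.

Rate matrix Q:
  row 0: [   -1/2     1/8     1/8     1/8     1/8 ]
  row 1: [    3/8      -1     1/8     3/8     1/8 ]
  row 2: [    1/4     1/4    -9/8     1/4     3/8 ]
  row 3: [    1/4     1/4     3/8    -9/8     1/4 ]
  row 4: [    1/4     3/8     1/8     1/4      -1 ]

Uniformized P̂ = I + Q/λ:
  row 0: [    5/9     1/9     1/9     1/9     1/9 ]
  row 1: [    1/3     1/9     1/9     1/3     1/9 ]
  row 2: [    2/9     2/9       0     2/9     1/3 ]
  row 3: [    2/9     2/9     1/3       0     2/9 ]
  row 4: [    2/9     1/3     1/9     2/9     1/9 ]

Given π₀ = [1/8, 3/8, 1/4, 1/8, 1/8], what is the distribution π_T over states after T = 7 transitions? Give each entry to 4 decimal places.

π = [0.3632, 0.1796, 0.1330, 0.1651, 0.1590]

t=0: π = [0.1250, 0.3750, 0.2500, 0.1250, 0.1250]
t=1: π = [0.3056, 0.1806, 0.1111, 0.2222, 0.1806]
t=2: π = [0.3441, 0.1883, 0.1481, 0.1590, 0.1605]
t=3: π = [0.3579, 0.1809, 0.1300, 0.1696, 0.1617]
t=4: π = [0.3616, 0.1803, 0.1344, 0.1649, 0.1588]
t=5: π = [0.3628, 0.1797, 0.1328, 0.1654, 0.1593]
t=6: π = [0.3631, 0.1796, 0.1331, 0.1651, 0.1590]
t=7: π = [0.3632, 0.1796, 0.1330, 0.1651, 0.1590]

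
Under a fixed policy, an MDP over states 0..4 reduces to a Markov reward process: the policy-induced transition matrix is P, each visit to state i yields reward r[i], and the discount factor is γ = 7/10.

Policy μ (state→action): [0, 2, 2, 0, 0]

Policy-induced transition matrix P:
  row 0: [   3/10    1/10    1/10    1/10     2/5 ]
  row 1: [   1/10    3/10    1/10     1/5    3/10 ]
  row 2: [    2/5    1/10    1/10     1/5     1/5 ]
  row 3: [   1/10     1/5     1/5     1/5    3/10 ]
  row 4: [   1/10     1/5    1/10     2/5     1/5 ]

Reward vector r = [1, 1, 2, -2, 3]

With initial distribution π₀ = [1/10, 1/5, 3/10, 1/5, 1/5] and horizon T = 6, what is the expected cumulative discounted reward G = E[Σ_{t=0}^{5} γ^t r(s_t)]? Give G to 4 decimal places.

G = 2.9759

t=0: π = [0.1000, 0.2000, 0.3000, 0.2000, 0.2000], E[r] = 1.1000, γ^t·E[r] = 1.100000, running G = 1.100000
t=1: π = [0.2100, 0.1800, 0.1200, 0.2300, 0.2600], E[r] = 0.9500, γ^t·E[r] = 0.665000, running G = 1.765000
t=2: π = [0.1780, 0.1850, 0.1230, 0.2310, 0.2830], E[r] = 0.9960, γ^t·E[r] = 0.488040, running G = 2.253040
t=3: π = [0.1725, 0.1884, 0.1231, 0.2388, 0.2772], E[r] = 0.9611, γ^t·E[r] = 0.329657, running G = 2.582697
t=4: π = [0.1714, 0.1893, 0.1239, 0.2382, 0.2772], E[r] = 0.9638, γ^t·E[r] = 0.231396, running G = 2.814094
t=5: π = [0.1715, 0.1894, 0.1238, 0.2383, 0.2770], E[r] = 0.9630, γ^t·E[r] = 0.161848, running G = 2.975942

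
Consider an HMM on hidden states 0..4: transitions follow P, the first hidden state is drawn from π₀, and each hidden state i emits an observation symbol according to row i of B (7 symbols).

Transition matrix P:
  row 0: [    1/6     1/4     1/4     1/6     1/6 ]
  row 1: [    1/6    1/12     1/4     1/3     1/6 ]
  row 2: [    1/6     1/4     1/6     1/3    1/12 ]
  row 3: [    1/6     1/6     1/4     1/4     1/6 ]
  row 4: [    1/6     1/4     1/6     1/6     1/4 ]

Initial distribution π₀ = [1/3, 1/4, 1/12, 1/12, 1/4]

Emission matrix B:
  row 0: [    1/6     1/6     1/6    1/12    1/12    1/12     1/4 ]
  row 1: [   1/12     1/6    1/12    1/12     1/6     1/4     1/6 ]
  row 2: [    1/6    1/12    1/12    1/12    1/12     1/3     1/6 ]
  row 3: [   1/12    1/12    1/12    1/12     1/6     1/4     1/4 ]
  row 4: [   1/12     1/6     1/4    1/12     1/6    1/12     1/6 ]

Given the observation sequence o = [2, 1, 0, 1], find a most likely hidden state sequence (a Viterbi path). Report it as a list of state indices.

path = [4, 1, 2, 1]

t=0: δ = [5.556e-02, 2.083e-02, 6.944e-03, 6.944e-03, 6.250e-02]  (obs o_0=2)
t=1: δ = [1.736e-03, 2.604e-03, 1.157e-03, 8.681e-04, 2.604e-03]  ψ = [4, 4, 0, 4, 4]  (obs o_1=1)
t=2: δ = [7.234e-05, 5.425e-05, 1.085e-04, 7.234e-05, 5.425e-05]  ψ = [1, 4, 1, 1, 4]  (obs o_2=0)
t=3: δ = [3.014e-06, 4.521e-06, 1.507e-06, 3.014e-06, 2.261e-06]  ψ = [2, 2, 0, 2, 4]  (obs o_3=1)
backtrack: best end state = 1; path = [4, 1, 2, 1]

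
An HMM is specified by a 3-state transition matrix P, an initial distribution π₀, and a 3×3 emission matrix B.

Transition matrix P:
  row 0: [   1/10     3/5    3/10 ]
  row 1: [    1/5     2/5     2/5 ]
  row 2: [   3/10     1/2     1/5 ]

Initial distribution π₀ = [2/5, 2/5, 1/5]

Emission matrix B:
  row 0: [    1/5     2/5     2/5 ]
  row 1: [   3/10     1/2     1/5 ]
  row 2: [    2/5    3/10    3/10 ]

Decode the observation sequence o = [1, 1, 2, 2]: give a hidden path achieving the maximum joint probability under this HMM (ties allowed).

t=0: δ = [1.600e-01, 2.000e-01, 6.000e-02]  (obs o_0=1)
t=1: δ = [1.600e-02, 4.800e-02, 2.400e-02]  ψ = [1, 0, 1]  (obs o_1=1)
t=2: δ = [3.840e-03, 3.840e-03, 5.760e-03]  ψ = [1, 1, 1]  (obs o_2=2)
t=3: δ = [6.912e-04, 5.760e-04, 4.608e-04]  ψ = [2, 2, 1]  (obs o_3=2)
backtrack: best end state = 0; path = [0, 1, 2, 0]

path = [0, 1, 2, 0]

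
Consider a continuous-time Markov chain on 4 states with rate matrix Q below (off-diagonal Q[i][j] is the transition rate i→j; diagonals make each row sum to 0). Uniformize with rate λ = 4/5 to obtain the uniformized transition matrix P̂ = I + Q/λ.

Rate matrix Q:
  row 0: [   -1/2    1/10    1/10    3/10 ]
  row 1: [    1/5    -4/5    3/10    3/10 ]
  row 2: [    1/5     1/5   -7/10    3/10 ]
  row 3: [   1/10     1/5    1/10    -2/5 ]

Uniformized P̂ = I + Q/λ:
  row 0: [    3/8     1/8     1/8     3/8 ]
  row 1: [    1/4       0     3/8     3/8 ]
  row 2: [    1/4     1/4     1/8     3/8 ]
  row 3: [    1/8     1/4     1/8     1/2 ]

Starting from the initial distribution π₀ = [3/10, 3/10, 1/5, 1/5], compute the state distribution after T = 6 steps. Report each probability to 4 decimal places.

π = [0.2245, 0.1776, 0.1694, 0.4286]

t=0: π = [0.3000, 0.3000, 0.2000, 0.2000]
t=1: π = [0.2625, 0.1375, 0.2000, 0.4000]
t=2: π = [0.2328, 0.1828, 0.1594, 0.4250]
t=3: π = [0.2260, 0.1752, 0.1707, 0.4281]
t=4: π = [0.2247, 0.1780, 0.1688, 0.4285]
t=5: π = [0.2245, 0.1774, 0.1695, 0.4286]
t=6: π = [0.2245, 0.1776, 0.1694, 0.4286]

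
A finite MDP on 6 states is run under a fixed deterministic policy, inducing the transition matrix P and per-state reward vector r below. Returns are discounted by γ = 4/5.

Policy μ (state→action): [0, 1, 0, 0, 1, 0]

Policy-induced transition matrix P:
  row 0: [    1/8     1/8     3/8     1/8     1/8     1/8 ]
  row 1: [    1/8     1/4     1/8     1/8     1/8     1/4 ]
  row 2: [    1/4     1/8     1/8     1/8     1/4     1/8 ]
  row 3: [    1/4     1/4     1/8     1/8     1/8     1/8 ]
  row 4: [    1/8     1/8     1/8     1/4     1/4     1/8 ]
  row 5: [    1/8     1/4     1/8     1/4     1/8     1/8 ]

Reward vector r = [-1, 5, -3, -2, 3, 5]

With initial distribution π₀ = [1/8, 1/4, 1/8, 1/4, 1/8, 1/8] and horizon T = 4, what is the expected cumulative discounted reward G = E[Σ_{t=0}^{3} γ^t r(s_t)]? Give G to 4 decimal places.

G = 3.6741

t=0: π = [0.1250, 0.2500, 0.1250, 0.2500, 0.1250, 0.1250], E[r] = 1.2500, γ^t·E[r] = 1.250000, running G = 1.250000
t=1: π = [0.1719, 0.2031, 0.1563, 0.1563, 0.1563, 0.1563], E[r] = 1.3125, γ^t·E[r] = 1.050000, running G = 2.300000
t=2: π = [0.1641, 0.1895, 0.1680, 0.1641, 0.1641, 0.1504], E[r] = 1.1953, γ^t·E[r] = 0.765000, running G = 3.065000
t=3: π = [0.1665, 0.1880, 0.1660, 0.1643, 0.1665, 0.1487], E[r] = 1.1897, γ^t·E[r] = 0.609125, running G = 3.674125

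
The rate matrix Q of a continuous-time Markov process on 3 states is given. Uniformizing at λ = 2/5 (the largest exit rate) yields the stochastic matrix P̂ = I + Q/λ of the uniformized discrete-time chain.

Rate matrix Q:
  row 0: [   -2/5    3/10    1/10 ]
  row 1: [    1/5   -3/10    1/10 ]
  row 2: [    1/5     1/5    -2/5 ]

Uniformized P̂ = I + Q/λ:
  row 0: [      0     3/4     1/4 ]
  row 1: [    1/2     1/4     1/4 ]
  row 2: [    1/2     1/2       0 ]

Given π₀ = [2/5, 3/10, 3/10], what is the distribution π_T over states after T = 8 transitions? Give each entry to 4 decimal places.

t=0: π = [0.4000, 0.3000, 0.3000]
t=1: π = [0.3000, 0.5250, 0.1750]
t=2: π = [0.3500, 0.4438, 0.2063]
t=3: π = [0.3250, 0.4766, 0.1984]
t=4: π = [0.3375, 0.4621, 0.2004]
t=5: π = [0.3313, 0.4688, 0.1999]
t=6: π = [0.3344, 0.4656, 0.2000]
t=7: π = [0.3328, 0.4672, 0.2000]
t=8: π = [0.3336, 0.4664, 0.2000]

π = [0.3336, 0.4664, 0.2000]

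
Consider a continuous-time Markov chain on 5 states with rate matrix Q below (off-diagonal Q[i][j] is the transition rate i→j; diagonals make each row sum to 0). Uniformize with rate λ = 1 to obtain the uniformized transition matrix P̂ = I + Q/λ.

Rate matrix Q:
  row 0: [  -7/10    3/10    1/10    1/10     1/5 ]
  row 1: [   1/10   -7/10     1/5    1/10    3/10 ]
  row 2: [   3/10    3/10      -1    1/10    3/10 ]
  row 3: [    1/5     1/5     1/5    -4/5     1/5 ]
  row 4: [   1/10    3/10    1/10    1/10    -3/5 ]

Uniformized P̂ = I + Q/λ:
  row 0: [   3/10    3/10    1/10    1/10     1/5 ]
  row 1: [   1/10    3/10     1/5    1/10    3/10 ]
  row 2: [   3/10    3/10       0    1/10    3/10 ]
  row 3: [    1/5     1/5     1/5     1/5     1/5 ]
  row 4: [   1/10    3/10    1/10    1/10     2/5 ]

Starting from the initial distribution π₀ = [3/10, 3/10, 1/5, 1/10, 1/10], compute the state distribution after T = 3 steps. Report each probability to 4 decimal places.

t=0: π = [0.3000, 0.3000, 0.2000, 0.1000, 0.1000]
t=1: π = [0.2100, 0.2900, 0.1200, 0.1100, 0.2700]
t=2: π = [0.1770, 0.2890, 0.1280, 0.1110, 0.2950]
t=3: π = [0.1721, 0.2889, 0.1272, 0.1111, 0.3007]

π = [0.1721, 0.2889, 0.1272, 0.1111, 0.3007]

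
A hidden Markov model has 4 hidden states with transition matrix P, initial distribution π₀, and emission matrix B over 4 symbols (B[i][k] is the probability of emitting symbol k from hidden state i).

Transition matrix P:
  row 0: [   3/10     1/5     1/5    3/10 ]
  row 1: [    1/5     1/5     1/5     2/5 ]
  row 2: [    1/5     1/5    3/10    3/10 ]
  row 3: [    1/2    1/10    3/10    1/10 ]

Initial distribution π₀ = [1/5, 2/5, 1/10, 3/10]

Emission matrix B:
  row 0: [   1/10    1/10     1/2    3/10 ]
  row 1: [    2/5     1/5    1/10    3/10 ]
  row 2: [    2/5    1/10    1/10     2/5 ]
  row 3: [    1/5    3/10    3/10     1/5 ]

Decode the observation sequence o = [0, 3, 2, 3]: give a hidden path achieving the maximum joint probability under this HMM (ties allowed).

path = [1, 3, 0, 0]

t=0: δ = [2.000e-02, 1.600e-01, 4.000e-02, 6.000e-02]  (obs o_0=0)
t=1: δ = [9.600e-03, 9.600e-03, 1.280e-02, 1.280e-02]  ψ = [1, 1, 1, 1]  (obs o_1=3)
t=2: δ = [3.200e-03, 2.560e-04, 3.840e-04, 1.152e-03]  ψ = [3, 2, 2, 1]  (obs o_2=2)
t=3: δ = [2.880e-04, 1.920e-04, 2.560e-04, 1.920e-04]  ψ = [0, 0, 0, 0]  (obs o_3=3)
backtrack: best end state = 0; path = [1, 3, 0, 0]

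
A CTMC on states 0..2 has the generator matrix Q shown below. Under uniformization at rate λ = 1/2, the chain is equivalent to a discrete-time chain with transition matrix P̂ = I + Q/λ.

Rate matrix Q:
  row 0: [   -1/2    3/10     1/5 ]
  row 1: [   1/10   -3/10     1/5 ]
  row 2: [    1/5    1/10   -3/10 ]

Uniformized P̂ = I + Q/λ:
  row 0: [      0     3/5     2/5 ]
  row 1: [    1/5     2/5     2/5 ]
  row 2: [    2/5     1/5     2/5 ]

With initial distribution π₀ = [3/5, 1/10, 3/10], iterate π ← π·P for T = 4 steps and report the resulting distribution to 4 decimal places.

π = [0.2341, 0.3659, 0.4000]

t=0: π = [0.6000, 0.1000, 0.3000]
t=1: π = [0.1400, 0.4600, 0.4000]
t=2: π = [0.2520, 0.3480, 0.4000]
t=3: π = [0.2296, 0.3704, 0.4000]
t=4: π = [0.2341, 0.3659, 0.4000]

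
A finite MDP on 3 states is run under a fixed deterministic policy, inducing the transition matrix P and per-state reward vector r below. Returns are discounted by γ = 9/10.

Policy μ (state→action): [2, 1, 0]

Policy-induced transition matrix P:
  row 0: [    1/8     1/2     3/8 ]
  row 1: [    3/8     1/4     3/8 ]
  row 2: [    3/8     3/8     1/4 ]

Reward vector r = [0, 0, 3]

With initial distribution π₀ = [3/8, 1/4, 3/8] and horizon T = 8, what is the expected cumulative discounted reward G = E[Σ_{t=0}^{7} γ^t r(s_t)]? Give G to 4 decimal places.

t=0: π = [0.3750, 0.2500, 0.3750], E[r] = 1.1250, γ^t·E[r] = 1.125000, running G = 1.125000
t=1: π = [0.2813, 0.3906, 0.3281], E[r] = 0.9844, γ^t·E[r] = 0.885938, running G = 2.010938
t=2: π = [0.3047, 0.3613, 0.3340], E[r] = 1.0020, γ^t·E[r] = 0.811582, running G = 2.822520
t=3: π = [0.2988, 0.3679, 0.3333], E[r] = 0.9998, γ^t·E[r] = 0.728822, running G = 3.551342
t=4: π = [0.3003, 0.3664, 0.3333], E[r] = 1.0000, γ^t·E[r] = 0.656120, running G = 4.207462
t=5: π = [0.2999, 0.3667, 0.3333], E[r] = 1.0000, γ^t·E[r] = 0.590488, running G = 4.797949
t=6: π = [0.3000, 0.3666, 0.3333], E[r] = 1.0000, γ^t·E[r] = 0.531441, running G = 5.329391
t=7: π = [0.3000, 0.3667, 0.3333], E[r] = 1.0000, γ^t·E[r] = 0.478297, running G = 5.807687

G = 5.8077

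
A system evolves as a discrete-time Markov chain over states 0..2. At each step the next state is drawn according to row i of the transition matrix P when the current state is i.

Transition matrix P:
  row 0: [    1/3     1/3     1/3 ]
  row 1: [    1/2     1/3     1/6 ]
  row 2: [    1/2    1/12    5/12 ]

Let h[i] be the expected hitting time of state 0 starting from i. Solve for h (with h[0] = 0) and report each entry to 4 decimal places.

h = [0.0000, 2.0000, 2.0000]

First-step conditioning: h[0] = 0; for i ≠ 0, h[i] = 1 + Σ_k P[i][k]·h[k].
  h[1] = 1 + 1/3·h[1] + 1/6·h[2]
  h[2] = 1 + 1/12·h[1] + 5/12·h[2]
Solving the 2×2 linear system over states ≠ 0 gives exactly h = [0, 2, 2] (h[0] = 0 is the target).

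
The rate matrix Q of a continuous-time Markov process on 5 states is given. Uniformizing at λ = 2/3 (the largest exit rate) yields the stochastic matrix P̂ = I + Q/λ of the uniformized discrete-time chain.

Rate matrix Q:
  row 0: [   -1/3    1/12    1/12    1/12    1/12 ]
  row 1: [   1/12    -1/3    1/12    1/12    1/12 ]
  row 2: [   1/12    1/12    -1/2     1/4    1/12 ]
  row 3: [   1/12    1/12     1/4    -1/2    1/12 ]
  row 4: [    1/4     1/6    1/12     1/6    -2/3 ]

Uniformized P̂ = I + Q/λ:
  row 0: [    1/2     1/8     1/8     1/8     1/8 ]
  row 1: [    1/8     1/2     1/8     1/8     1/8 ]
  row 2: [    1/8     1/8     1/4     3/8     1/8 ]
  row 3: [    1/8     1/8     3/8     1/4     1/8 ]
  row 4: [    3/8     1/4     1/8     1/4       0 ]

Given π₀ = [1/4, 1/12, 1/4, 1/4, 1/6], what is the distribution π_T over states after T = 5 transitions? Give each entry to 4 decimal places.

π = [0.2447, 0.2213, 0.2053, 0.2176, 0.1111]

t=0: π = [0.2500, 0.0833, 0.2500, 0.2500, 0.1667]
t=1: π = [0.2604, 0.1771, 0.2188, 0.2396, 0.1042]
t=2: π = [0.2487, 0.2044, 0.2122, 0.2227, 0.1120]
t=3: π = [0.2463, 0.2157, 0.2072, 0.2199, 0.1110]
t=4: π = [0.2451, 0.2197, 0.2059, 0.2182, 0.1111]
t=5: π = [0.2447, 0.2213, 0.2053, 0.2176, 0.1111]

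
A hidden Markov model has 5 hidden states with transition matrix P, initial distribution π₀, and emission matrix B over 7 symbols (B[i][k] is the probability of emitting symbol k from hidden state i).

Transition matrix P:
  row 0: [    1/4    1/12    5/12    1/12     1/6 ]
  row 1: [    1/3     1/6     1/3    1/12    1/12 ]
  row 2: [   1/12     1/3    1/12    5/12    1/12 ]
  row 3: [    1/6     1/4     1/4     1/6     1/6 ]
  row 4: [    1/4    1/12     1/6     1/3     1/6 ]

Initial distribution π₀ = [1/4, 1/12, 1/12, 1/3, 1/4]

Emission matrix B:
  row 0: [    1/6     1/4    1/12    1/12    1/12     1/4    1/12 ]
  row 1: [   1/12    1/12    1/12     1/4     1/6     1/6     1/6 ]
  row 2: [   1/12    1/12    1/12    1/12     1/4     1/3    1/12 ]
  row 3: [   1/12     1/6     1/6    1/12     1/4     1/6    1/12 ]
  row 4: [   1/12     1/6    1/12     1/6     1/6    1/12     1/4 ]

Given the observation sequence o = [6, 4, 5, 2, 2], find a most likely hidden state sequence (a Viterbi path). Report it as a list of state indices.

path = [4, 3, 2, 3, 3]

t=0: δ = [2.083e-02, 1.389e-02, 6.944e-03, 2.778e-02, 6.250e-02]  (obs o_0=6)
t=1: δ = [1.302e-03, 1.157e-03, 2.604e-03, 5.208e-03, 1.736e-03]  ψ = [4, 3, 4, 4, 4]  (obs o_1=4)
t=2: δ = [2.170e-04, 2.170e-04, 4.340e-04, 1.808e-04, 7.234e-05]  ψ = [3, 3, 3, 2, 3]  (obs o_2=5)
t=3: δ = [6.028e-06, 1.206e-05, 7.535e-06, 3.014e-05, 3.014e-06]  ψ = [1, 2, 0, 2, 0]  (obs o_3=2)
t=4: δ = [4.186e-07, 6.279e-07, 6.279e-07, 8.372e-07, 4.186e-07]  ψ = [3, 3, 3, 3, 3]  (obs o_4=2)
backtrack: best end state = 3; path = [4, 3, 2, 3, 3]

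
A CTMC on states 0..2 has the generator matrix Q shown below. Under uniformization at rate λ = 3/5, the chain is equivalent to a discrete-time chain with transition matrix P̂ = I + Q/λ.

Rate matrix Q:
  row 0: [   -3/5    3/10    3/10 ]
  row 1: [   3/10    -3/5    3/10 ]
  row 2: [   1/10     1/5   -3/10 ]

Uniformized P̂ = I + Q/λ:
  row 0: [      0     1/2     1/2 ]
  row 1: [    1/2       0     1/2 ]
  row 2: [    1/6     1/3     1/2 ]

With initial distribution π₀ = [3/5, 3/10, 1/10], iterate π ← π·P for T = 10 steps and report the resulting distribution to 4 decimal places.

t=0: π = [0.6000, 0.3000, 0.1000]
t=1: π = [0.1667, 0.3333, 0.5000]
t=2: π = [0.2500, 0.2500, 0.5000]
t=3: π = [0.2083, 0.2917, 0.5000]
t=4: π = [0.2292, 0.2708, 0.5000]
t=5: π = [0.2188, 0.2813, 0.5000]
t=6: π = [0.2240, 0.2760, 0.5000]
t=7: π = [0.2214, 0.2786, 0.5000]
t=8: π = [0.2227, 0.2773, 0.5000]
t=9: π = [0.2220, 0.2780, 0.5000]
t=10: π = [0.2223, 0.2777, 0.5000]

π = [0.2223, 0.2777, 0.5000]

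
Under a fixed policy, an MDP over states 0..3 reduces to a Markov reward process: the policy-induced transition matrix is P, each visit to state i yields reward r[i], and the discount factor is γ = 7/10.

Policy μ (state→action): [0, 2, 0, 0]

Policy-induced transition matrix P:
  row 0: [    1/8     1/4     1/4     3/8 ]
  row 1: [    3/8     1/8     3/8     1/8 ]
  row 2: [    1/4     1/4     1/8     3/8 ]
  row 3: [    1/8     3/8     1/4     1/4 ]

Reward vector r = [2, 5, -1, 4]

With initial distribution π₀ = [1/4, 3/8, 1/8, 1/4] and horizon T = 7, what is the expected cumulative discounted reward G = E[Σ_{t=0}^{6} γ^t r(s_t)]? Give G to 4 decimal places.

G = 8.3984

t=0: π = [0.2500, 0.3750, 0.1250, 0.2500], E[r] = 3.2500, γ^t·E[r] = 3.250000, running G = 3.250000
t=1: π = [0.2344, 0.2344, 0.2813, 0.2500], E[r] = 2.3594, γ^t·E[r] = 1.651563, running G = 4.901563
t=2: π = [0.2188, 0.2520, 0.2441, 0.2852], E[r] = 2.5938, γ^t·E[r] = 1.270938, running G = 6.172500
t=3: π = [0.2185, 0.2542, 0.2510, 0.2764], E[r] = 2.5623, γ^t·E[r] = 0.878854, running G = 7.051354
t=4: π = [0.2199, 0.2528, 0.2504, 0.2769], E[r] = 2.5610, γ^t·E[r] = 0.614890, running G = 7.666244
t=5: π = [0.2195, 0.2530, 0.2503, 0.2772], E[r] = 2.5625, γ^t·E[r] = 0.430686, running G = 8.096930
t=6: π = [0.2195, 0.2530, 0.2503, 0.2771], E[r] = 2.5622, γ^t·E[r] = 0.301445, running G = 8.398375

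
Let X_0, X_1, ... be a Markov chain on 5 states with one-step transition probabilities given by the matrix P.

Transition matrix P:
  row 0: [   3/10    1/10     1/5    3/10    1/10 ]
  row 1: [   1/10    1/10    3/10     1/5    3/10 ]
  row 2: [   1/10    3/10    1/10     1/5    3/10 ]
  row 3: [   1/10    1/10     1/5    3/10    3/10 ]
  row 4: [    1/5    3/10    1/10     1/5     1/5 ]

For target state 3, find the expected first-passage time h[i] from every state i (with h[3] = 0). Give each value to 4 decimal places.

h = [4.0722, 4.6392, 4.6392, 0.0000, 4.5876]

First-step conditioning: h[3] = 0; for i ≠ 3, h[i] = 1 + Σ_k P[i][k]·h[k].
  h[0] = 1 + 3/10·h[0] + 1/10·h[1] + 1/5·h[2] + 1/10·h[4]
  h[1] = 1 + 1/10·h[0] + 1/10·h[1] + 3/10·h[2] + 3/10·h[4]
  h[2] = 1 + 1/10·h[0] + 3/10·h[1] + 1/10·h[2] + 3/10·h[4]
  h[4] = 1 + 1/5·h[0] + 3/10·h[1] + 1/10·h[2] + 1/5·h[4]
Solving the 4×4 linear system over states ≠ 3 gives exactly h = [395/97, 450/97, 450/97, 0, 445/97] (h[3] = 0 is the target).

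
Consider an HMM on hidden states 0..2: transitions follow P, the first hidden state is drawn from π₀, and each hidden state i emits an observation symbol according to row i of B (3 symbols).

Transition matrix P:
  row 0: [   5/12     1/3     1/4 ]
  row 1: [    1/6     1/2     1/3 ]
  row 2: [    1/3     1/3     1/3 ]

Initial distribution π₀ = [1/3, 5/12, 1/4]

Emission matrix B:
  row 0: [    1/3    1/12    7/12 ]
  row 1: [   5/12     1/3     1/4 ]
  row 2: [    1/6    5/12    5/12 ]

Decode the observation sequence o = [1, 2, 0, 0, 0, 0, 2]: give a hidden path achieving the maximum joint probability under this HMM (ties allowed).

t=0: δ = [2.778e-02, 1.389e-01, 1.042e-01]  (obs o_0=1)
t=1: δ = [2.025e-02, 1.736e-02, 1.929e-02]  ψ = [2, 1, 1]  (obs o_1=2)
t=2: δ = [2.813e-03, 3.617e-03, 1.072e-03]  ψ = [0, 1, 2]  (obs o_2=0)
t=3: δ = [3.907e-04, 7.535e-04, 2.009e-04]  ψ = [0, 1, 1]  (obs o_3=0)
t=4: δ = [5.427e-05, 1.570e-04, 4.186e-05]  ψ = [0, 1, 1]  (obs o_4=0)
t=5: δ = [8.721e-06, 3.270e-05, 8.721e-06]  ψ = [1, 1, 1]  (obs o_5=0)
t=6: δ = [3.180e-06, 4.088e-06, 4.542e-06]  ψ = [1, 1, 1]  (obs o_6=2)
backtrack: best end state = 2; path = [1, 1, 1, 1, 1, 1, 2]

path = [1, 1, 1, 1, 1, 1, 2]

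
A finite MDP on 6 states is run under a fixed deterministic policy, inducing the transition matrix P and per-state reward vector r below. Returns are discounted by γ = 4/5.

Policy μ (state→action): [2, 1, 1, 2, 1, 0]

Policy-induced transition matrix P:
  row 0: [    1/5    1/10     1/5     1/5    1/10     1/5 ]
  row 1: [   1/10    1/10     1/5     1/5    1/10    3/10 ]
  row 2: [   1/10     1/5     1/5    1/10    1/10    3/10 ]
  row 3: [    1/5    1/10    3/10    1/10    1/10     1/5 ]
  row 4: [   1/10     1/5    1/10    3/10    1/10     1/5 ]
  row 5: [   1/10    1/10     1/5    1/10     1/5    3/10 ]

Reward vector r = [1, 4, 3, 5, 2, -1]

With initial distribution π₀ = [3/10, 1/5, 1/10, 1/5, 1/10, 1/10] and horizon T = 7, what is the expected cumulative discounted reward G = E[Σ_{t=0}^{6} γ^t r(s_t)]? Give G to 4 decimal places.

G = 8.5073

t=0: π = [0.3000, 0.2000, 0.1000, 0.2000, 0.1000, 0.1000], E[r] = 2.5000, γ^t·E[r] = 2.500000, running G = 2.500000
t=1: π = [0.1500, 0.1200, 0.2100, 0.1700, 0.1100, 0.2400], E[r] = 2.0900, γ^t·E[r] = 1.672000, running G = 4.172000
t=2: π = [0.1320, 0.1320, 0.2060, 0.1490, 0.1240, 0.2570], E[r] = 2.0140, γ^t·E[r] = 1.288960, running G = 5.460960
t=3: π = [0.1281, 0.1330, 0.2025, 0.1512, 0.1257, 0.2595], E[r] = 2.0155, γ^t·E[r] = 1.031936, running G = 6.492896
t=4: π = [0.1279, 0.1328, 0.2026, 0.1513, 0.1260, 0.2595], E[r] = 2.0155, γ^t·E[r] = 0.825553, running G = 7.318449
t=5: π = [0.1279, 0.1329, 0.2025, 0.1513, 0.1260, 0.2595], E[r] = 2.0156, γ^t·E[r] = 0.660487, running G = 7.978936
t=6: π = [0.1279, 0.1328, 0.2025, 0.1513, 0.1259, 0.2595], E[r] = 2.0156, γ^t·E[r] = 0.528390, running G = 8.507326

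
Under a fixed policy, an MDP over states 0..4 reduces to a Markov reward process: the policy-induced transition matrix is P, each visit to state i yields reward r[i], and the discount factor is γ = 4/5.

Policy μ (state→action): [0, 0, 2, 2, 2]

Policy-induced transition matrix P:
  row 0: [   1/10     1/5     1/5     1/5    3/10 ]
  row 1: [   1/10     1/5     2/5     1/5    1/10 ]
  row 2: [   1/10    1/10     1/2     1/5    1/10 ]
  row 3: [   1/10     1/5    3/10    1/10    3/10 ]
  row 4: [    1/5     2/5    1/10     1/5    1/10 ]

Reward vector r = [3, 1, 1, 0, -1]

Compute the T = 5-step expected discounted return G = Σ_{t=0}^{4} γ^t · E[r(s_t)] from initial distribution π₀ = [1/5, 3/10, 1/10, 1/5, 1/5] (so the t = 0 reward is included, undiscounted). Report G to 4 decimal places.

t=0: π = [0.2000, 0.3000, 0.1000, 0.2000, 0.2000], E[r] = 0.8000, γ^t·E[r] = 0.800000, running G = 0.800000
t=1: π = [0.1200, 0.2300, 0.2900, 0.1800, 0.1800], E[r] = 0.7000, γ^t·E[r] = 0.560000, running G = 1.360000
t=2: π = [0.1180, 0.2070, 0.3330, 0.1820, 0.1600], E[r] = 0.7340, γ^t·E[r] = 0.469760, running G = 1.829760
t=3: π = [0.1160, 0.1987, 0.3435, 0.1818, 0.1600], E[r] = 0.7302, γ^t·E[r] = 0.373862, running G = 2.203622
t=4: π = [0.1160, 0.1977, 0.3450, 0.1818, 0.1596], E[r] = 0.7311, γ^t·E[r] = 0.299442, running G = 2.503065

G = 2.5031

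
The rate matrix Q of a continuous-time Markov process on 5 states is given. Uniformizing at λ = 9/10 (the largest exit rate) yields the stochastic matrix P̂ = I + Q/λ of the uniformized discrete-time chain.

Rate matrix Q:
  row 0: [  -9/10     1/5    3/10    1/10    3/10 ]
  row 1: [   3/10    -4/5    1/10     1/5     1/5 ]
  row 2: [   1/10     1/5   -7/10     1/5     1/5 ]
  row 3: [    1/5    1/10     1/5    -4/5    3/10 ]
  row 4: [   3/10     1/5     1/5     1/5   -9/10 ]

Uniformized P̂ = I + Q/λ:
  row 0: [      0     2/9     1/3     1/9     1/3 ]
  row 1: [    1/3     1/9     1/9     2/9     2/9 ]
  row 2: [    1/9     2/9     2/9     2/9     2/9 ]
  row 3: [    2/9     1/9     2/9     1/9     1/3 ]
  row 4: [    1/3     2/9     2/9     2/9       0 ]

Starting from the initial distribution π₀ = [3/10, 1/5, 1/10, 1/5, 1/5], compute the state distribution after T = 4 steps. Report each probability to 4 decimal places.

π = [0.1980, 0.1821, 0.2239, 0.1804, 0.2156]

t=0: π = [0.3000, 0.2000, 0.1000, 0.2000, 0.2000]
t=1: π = [0.1889, 0.1778, 0.2333, 0.1667, 0.2333]
t=2: π = [0.2000, 0.1840, 0.2235, 0.1827, 0.2099]
t=3: π = [0.1967, 0.1815, 0.2240, 0.1797, 0.2181]
t=4: π = [0.1980, 0.1821, 0.2239, 0.1804, 0.2156]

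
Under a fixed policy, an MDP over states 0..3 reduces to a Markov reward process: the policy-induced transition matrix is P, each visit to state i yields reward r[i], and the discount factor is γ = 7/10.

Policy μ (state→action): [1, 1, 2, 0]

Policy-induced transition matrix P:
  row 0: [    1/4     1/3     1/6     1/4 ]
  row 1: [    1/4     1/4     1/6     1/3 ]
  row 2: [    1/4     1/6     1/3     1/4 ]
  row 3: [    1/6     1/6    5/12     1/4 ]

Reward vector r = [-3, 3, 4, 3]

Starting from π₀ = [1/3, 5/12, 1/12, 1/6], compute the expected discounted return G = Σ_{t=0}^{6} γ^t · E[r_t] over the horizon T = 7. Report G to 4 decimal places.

G = 4.9508

t=0: π = [0.3333, 0.4167, 0.0833, 0.1667], E[r] = 1.0833, γ^t·E[r] = 1.083333, running G = 1.083333
t=1: π = [0.2361, 0.2569, 0.2222, 0.2847], E[r] = 1.8056, γ^t·E[r] = 1.263889, running G = 2.347222
t=2: π = [0.2263, 0.2274, 0.2749, 0.2714], E[r] = 1.9172, γ^t·E[r] = 0.939450, running G = 3.286672
t=3: π = [0.2274, 0.2233, 0.2803, 0.2690], E[r] = 1.9160, γ^t·E[r] = 0.657202, running G = 3.943874
t=4: π = [0.2276, 0.2232, 0.2806, 0.2686], E[r] = 1.9151, γ^t·E[r] = 0.459816, running G = 4.403690
t=5: π = [0.2276, 0.2232, 0.2806, 0.2686], E[r] = 1.9149, γ^t·E[r] = 0.321837, running G = 4.725527
t=6: π = [0.2276, 0.2232, 0.2806, 0.2686], E[r] = 1.9149, γ^t·E[r] = 0.225284, running G = 4.950811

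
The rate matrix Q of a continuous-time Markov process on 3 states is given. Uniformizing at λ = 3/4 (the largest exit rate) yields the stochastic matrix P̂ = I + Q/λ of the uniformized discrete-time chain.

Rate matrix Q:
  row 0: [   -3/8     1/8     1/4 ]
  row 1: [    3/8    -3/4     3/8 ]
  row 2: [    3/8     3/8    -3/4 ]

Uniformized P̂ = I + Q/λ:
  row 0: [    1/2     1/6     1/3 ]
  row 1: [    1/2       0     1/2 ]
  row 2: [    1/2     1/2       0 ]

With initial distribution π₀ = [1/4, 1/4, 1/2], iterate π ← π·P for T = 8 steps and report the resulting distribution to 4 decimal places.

π = [0.5000, 0.2217, 0.2783]

t=0: π = [0.2500, 0.2500, 0.5000]
t=1: π = [0.5000, 0.2917, 0.2083]
t=2: π = [0.5000, 0.1875, 0.3125]
t=3: π = [0.5000, 0.2396, 0.2604]
t=4: π = [0.5000, 0.2135, 0.2865]
t=5: π = [0.5000, 0.2266, 0.2734]
t=6: π = [0.5000, 0.2201, 0.2799]
t=7: π = [0.5000, 0.2233, 0.2767]
t=8: π = [0.5000, 0.2217, 0.2783]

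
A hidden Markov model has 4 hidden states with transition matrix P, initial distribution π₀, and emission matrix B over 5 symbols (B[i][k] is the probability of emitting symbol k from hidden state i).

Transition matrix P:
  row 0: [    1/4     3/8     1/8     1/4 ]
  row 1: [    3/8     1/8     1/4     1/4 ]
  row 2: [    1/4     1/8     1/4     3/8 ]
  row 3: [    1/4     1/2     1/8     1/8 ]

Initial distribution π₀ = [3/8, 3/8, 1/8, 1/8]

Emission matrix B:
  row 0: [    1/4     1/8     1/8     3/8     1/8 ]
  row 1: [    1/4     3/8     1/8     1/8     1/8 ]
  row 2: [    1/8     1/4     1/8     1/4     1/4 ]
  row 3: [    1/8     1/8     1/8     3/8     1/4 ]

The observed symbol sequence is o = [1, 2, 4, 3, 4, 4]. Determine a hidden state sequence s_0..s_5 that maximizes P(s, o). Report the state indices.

t=0: δ = [4.688e-02, 1.406e-01, 3.125e-02, 1.562e-02]  (obs o_0=1)
t=1: δ = [6.592e-03, 2.197e-03, 4.395e-03, 4.395e-03]  ψ = [1, 0, 1, 1]  (obs o_1=2)
t=2: δ = [2.060e-04, 3.090e-04, 2.747e-04, 4.120e-04]  ψ = [0, 0, 2, 0]  (obs o_2=4)
t=3: δ = [4.345e-05, 2.575e-05, 1.931e-05, 3.862e-05]  ψ = [1, 3, 1, 2]  (obs o_3=3)
t=4: δ = [1.358e-06, 2.414e-06, 1.609e-06, 2.716e-06]  ψ = [0, 3, 1, 0]  (obs o_4=4)
t=5: δ = [1.132e-07, 1.697e-07, 1.509e-07, 1.509e-07]  ψ = [1, 3, 1, 1]  (obs o_5=4)
backtrack: best end state = 1; path = [1, 0, 1, 0, 3, 1]

path = [1, 0, 1, 0, 3, 1]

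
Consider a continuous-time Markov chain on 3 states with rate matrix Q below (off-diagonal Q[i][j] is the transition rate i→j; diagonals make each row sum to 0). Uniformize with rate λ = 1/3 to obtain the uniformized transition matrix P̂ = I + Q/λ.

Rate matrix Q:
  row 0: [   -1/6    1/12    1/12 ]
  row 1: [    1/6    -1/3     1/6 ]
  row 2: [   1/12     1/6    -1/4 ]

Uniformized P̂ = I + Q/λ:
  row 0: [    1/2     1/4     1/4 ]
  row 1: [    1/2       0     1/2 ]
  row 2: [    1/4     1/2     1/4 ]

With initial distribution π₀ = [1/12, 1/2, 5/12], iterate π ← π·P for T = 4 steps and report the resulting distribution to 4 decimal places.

t=0: π = [0.0833, 0.5000, 0.4167]
t=1: π = [0.3958, 0.2292, 0.3750]
t=2: π = [0.4063, 0.2865, 0.3073]
t=3: π = [0.4232, 0.2552, 0.3216]
t=4: π = [0.4196, 0.2666, 0.3138]

π = [0.4196, 0.2666, 0.3138]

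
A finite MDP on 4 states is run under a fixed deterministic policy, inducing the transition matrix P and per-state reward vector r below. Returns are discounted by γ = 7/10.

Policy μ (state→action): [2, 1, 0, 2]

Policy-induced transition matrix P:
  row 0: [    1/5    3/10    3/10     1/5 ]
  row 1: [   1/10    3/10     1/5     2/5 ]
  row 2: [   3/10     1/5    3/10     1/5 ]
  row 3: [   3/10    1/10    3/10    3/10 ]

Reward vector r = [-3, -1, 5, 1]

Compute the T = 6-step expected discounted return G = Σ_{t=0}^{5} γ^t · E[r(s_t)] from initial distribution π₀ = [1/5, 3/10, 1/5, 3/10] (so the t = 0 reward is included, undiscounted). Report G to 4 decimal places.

G = 1.8567

t=0: π = [0.2000, 0.3000, 0.2000, 0.3000], E[r] = 0.4000, γ^t·E[r] = 0.400000, running G = 0.400000
t=1: π = [0.2200, 0.2200, 0.2700, 0.2900], E[r] = 0.7600, γ^t·E[r] = 0.532000, running G = 0.932000
t=2: π = [0.2340, 0.2150, 0.2780, 0.2730], E[r] = 0.7460, γ^t·E[r] = 0.365540, running G = 1.297540
t=3: π = [0.2336, 0.2176, 0.2785, 0.2703], E[r] = 0.7444, γ^t·E[r] = 0.255329, running G = 1.552869
t=4: π = [0.2331, 0.2181, 0.2782, 0.2706], E[r] = 0.7443, γ^t·E[r] = 0.178706, running G = 1.731576
t=5: π = [0.2331, 0.2181, 0.2782, 0.2707], E[r] = 0.7444, γ^t·E[r] = 0.125103, running G = 1.856679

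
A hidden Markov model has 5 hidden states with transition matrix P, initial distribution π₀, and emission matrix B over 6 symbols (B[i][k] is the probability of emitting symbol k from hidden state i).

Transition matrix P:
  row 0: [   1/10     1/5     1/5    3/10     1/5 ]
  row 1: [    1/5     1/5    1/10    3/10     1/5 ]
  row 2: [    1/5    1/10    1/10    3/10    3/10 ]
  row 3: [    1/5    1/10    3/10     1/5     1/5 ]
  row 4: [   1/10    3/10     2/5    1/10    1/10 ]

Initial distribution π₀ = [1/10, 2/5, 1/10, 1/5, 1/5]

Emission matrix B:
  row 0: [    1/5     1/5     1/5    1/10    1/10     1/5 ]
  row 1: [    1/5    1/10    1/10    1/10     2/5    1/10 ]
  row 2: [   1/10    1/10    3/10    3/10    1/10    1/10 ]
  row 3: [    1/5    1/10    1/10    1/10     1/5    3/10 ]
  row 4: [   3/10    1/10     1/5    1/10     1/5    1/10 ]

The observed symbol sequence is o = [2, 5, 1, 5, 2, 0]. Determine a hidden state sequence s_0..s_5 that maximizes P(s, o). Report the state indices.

path = [1, 3, 0, 3, 2, 4]

t=0: δ = [2.000e-02, 4.000e-02, 3.000e-02, 2.000e-02, 4.000e-02]  (obs o_0=2)
t=1: δ = [1.600e-03, 1.200e-03, 1.600e-03, 3.600e-03, 9.000e-04]  ψ = [1, 4, 4, 1, 2]  (obs o_1=5)
t=2: δ = [1.440e-04, 3.600e-05, 1.080e-04, 7.200e-05, 7.200e-05]  ψ = [3, 3, 3, 3, 3]  (obs o_2=1)
t=3: δ = [4.320e-06, 2.880e-06, 2.880e-06, 1.296e-05, 3.240e-06]  ψ = [2, 0, 0, 0, 2]  (obs o_3=5)
t=4: δ = [5.184e-07, 1.296e-07, 1.166e-06, 2.592e-07, 5.184e-07]  ψ = [3, 3, 3, 3, 3]  (obs o_4=2)
t=5: δ = [4.666e-08, 3.110e-08, 2.074e-08, 6.998e-08, 1.050e-07]  ψ = [2, 4, 4, 2, 2]  (obs o_5=0)
backtrack: best end state = 4; path = [1, 3, 0, 3, 2, 4]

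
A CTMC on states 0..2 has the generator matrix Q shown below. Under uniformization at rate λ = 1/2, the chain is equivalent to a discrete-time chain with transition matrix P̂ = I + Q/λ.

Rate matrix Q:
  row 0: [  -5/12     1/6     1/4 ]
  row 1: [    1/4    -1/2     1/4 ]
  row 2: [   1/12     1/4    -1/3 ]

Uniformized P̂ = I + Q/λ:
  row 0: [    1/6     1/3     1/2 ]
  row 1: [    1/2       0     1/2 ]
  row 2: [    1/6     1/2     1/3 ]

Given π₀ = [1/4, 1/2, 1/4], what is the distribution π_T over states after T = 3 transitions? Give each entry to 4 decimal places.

π = [0.2801, 0.2905, 0.4294]

t=0: π = [0.2500, 0.5000, 0.2500]
t=1: π = [0.3333, 0.2083, 0.4583]
t=2: π = [0.2361, 0.3403, 0.4236]
t=3: π = [0.2801, 0.2905, 0.4294]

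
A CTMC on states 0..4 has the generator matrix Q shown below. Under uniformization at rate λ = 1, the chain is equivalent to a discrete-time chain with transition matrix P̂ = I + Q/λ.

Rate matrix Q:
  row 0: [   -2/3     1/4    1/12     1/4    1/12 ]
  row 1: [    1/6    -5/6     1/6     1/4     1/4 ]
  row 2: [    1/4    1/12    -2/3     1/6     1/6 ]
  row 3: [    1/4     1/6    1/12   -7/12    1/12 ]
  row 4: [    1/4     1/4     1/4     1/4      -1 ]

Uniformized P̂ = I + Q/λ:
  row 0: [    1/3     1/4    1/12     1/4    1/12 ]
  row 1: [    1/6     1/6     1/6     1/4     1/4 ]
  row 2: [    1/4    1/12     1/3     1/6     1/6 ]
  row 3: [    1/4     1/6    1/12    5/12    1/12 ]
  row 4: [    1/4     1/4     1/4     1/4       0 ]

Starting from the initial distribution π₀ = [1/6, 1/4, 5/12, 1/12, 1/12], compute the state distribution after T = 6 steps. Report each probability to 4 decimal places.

π = [0.2560, 0.1846, 0.1578, 0.2842, 0.1175]

t=0: π = [0.1667, 0.2500, 0.4167, 0.0833, 0.0833]
t=1: π = [0.2431, 0.1528, 0.2222, 0.2292, 0.1528]
t=2: π = [0.2575, 0.1811, 0.1771, 0.2697, 0.1146]
t=3: π = [0.2564, 0.1829, 0.1618, 0.2802, 0.1187]
t=4: π = [0.2561, 0.1844, 0.1588, 0.2832, 0.1174]
t=5: π = [0.2560, 0.1846, 0.1580, 0.2840, 0.1175]
t=6: π = [0.2560, 0.1846, 0.1578, 0.2842, 0.1175]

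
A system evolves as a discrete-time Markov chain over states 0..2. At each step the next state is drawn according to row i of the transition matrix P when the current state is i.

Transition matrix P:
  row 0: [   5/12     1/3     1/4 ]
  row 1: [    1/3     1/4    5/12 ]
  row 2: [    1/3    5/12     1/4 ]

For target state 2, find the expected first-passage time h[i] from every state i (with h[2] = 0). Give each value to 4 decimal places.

First-step conditioning: h[2] = 0; for i ≠ 2, h[i] = 1 + Σ_k P[i][k]·h[k].
  h[0] = 1 + 5/12·h[0] + 1/3·h[1]
  h[1] = 1 + 1/3·h[0] + 1/4·h[1]
Solving the 2×2 linear system over states ≠ 2 gives exactly h = [156/47, 132/47, 0] (h[2] = 0 is the target).

h = [3.3191, 2.8085, 0.0000]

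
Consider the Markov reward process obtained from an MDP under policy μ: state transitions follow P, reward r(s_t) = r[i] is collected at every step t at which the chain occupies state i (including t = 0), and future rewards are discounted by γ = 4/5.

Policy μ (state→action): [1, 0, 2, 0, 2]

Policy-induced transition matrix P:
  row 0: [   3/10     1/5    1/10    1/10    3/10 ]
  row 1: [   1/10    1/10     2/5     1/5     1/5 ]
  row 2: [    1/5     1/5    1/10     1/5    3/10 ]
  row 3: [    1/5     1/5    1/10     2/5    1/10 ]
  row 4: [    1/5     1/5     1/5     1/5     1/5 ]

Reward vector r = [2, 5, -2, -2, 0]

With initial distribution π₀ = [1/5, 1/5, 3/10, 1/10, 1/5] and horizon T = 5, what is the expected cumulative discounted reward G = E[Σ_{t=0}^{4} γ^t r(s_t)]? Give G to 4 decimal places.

t=0: π = [0.2000, 0.2000, 0.3000, 0.1000, 0.2000], E[r] = 0.6000, γ^t·E[r] = 0.600000, running G = 0.600000
t=1: π = [0.2000, 0.1800, 0.1800, 0.2000, 0.2400], E[r] = 0.5400, γ^t·E[r] = 0.432000, running G = 1.032000
t=2: π = [0.2020, 0.1820, 0.1780, 0.2200, 0.2180], E[r] = 0.5180, γ^t·E[r] = 0.331520, running G = 1.363520
t=3: π = [0.2020, 0.1818, 0.1764, 0.2238, 0.2160], E[r] = 0.5126, γ^t·E[r] = 0.262451, running G = 1.625971
t=4: π = [0.2020, 0.1818, 0.1761, 0.2246, 0.2155], E[r] = 0.5117, γ^t·E[r] = 0.209609, running G = 1.835580

G = 1.8356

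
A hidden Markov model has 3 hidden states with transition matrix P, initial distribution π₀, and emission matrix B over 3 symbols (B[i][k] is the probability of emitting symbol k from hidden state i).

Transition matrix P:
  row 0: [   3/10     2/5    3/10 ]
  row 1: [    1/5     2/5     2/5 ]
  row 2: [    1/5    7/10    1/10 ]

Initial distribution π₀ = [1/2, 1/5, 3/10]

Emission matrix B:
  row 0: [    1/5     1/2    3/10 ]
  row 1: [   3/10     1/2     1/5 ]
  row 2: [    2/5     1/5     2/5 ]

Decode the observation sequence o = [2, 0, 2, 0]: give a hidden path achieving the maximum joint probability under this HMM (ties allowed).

path = [2, 1, 2, 1]

t=0: δ = [1.500e-01, 4.000e-02, 1.200e-01]  (obs o_0=2)
t=1: δ = [9.000e-03, 2.520e-02, 1.800e-02]  ψ = [0, 2, 0]  (obs o_1=0)
t=2: δ = [1.512e-03, 2.520e-03, 4.032e-03]  ψ = [1, 2, 1]  (obs o_2=2)
t=3: δ = [1.613e-04, 8.467e-04, 4.032e-04]  ψ = [2, 2, 1]  (obs o_3=0)
backtrack: best end state = 1; path = [2, 1, 2, 1]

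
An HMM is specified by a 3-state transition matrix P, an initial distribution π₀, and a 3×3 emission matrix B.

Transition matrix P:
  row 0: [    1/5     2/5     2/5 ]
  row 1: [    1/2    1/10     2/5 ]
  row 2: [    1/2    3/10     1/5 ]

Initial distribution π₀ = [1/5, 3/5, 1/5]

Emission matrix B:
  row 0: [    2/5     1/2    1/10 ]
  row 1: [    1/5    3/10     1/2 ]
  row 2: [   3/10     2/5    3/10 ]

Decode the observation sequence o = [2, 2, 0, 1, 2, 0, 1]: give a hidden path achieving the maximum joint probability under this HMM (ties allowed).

path = [1, 2, 0, 2, 1, 0, 2]

t=0: δ = [2.000e-02, 3.000e-01, 6.000e-02]  (obs o_0=2)
t=1: δ = [1.500e-02, 1.500e-02, 3.600e-02]  ψ = [1, 1, 1]  (obs o_1=2)
t=2: δ = [7.200e-03, 2.160e-03, 2.160e-03]  ψ = [2, 2, 2]  (obs o_2=0)
t=3: δ = [7.200e-04, 8.640e-04, 1.152e-03]  ψ = [0, 0, 0]  (obs o_3=1)
t=4: δ = [5.760e-05, 1.728e-04, 1.037e-04]  ψ = [2, 2, 1]  (obs o_4=2)
t=5: δ = [3.456e-05, 6.221e-06, 2.074e-05]  ψ = [1, 2, 1]  (obs o_5=0)
t=6: δ = [5.184e-06, 4.147e-06, 5.530e-06]  ψ = [2, 0, 0]  (obs o_6=1)
backtrack: best end state = 2; path = [1, 2, 0, 2, 1, 0, 2]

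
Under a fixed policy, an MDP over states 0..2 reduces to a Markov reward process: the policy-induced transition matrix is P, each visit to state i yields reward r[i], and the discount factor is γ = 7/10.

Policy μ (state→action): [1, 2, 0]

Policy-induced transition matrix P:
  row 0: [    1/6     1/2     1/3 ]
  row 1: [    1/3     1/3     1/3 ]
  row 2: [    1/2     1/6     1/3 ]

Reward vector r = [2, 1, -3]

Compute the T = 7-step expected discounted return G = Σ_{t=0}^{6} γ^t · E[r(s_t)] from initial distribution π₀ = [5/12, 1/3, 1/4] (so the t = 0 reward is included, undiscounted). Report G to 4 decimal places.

G = 0.3993

t=0: π = [0.4167, 0.3333, 0.2500], E[r] = 0.4167, γ^t·E[r] = 0.416667, running G = 0.416667
t=1: π = [0.3056, 0.3611, 0.3333], E[r] = -0.0278, γ^t·E[r] = -0.019444, running G = 0.397222
t=2: π = [0.3380, 0.3287, 0.3333], E[r] = 0.0046, γ^t·E[r] = 0.002269, running G = 0.399491
t=3: π = [0.3326, 0.3341, 0.3333], E[r] = -0.0008, γ^t·E[r] = -0.000265, running G = 0.399226
t=4: π = [0.3335, 0.3332, 0.3333], E[r] = 0.0001, γ^t·E[r] = 0.000031, running G = 0.399257
t=5: π = [0.3333, 0.3334, 0.3333], E[r] = 0.0000, γ^t·E[r] = -0.000004, running G = 0.399253
t=6: π = [0.3333, 0.3333, 0.3333], E[r] = 0.0000, γ^t·E[r] = 0.000000, running G = 0.399254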